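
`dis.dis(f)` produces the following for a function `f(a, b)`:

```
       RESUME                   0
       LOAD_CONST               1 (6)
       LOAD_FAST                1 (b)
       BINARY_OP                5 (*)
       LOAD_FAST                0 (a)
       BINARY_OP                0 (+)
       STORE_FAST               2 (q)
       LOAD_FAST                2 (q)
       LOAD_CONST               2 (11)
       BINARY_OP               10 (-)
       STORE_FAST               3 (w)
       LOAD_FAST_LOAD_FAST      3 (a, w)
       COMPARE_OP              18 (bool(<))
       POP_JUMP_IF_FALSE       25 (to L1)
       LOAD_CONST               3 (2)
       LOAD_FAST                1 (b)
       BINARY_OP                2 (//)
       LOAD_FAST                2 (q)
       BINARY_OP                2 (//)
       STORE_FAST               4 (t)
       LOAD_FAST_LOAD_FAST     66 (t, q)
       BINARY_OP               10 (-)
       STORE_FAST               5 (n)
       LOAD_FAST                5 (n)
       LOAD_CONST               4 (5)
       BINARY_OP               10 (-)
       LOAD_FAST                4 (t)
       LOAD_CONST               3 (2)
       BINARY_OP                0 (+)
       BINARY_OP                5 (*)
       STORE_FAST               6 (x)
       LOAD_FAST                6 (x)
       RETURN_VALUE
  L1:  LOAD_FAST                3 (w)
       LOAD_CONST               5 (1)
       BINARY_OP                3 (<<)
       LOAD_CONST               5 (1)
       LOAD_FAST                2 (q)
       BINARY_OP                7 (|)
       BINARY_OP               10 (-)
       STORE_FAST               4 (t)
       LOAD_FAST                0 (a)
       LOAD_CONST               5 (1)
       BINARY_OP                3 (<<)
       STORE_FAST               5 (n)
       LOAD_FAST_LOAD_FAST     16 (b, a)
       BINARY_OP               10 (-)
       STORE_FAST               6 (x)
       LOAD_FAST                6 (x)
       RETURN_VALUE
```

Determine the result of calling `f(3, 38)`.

LOAD_CONST → push 6. Stack: [6]
LOAD_FAST b → push 38. Stack: [6, 38]
BINARY_OP * → 6 * 38 = 228. Stack: [228]
LOAD_FAST a → push 3. Stack: [228, 3]
BINARY_OP + → 228 + 3 = 231. Stack: [231]
STORE_FAST q → q=231. Stack: []
LOAD_FAST q → push 231. Stack: [231]
LOAD_CONST → push 11. Stack: [231, 11]
BINARY_OP - → 231 - 11 = 220. Stack: [220]
STORE_FAST w → w=220. Stack: []
LOAD_FAST_LOAD_FAST a,w → push 3,220. Stack: [3, 220]
COMPARE_OP bool(<) → 3 vs 220 = True. Stack: [True]
POP_JUMP_IF_FALSE → pop True; no jump. Stack: []
LOAD_CONST → push 2. Stack: [2]
LOAD_FAST b → push 38. Stack: [2, 38]
BINARY_OP // → 2 // 38 = 0. Stack: [0]
LOAD_FAST q → push 231. Stack: [0, 231]
BINARY_OP // → 0 // 231 = 0. Stack: [0]
STORE_FAST t → t=0. Stack: []
LOAD_FAST_LOAD_FAST t,q → push 0,231. Stack: [0, 231]
BINARY_OP - → 0 - 231 = -231. Stack: [-231]
STORE_FAST n → n=-231. Stack: []
LOAD_FAST n → push -231. Stack: [-231]
LOAD_CONST → push 5. Stack: [-231, 5]
BINARY_OP - → -231 - 5 = -236. Stack: [-236]
LOAD_FAST t → push 0. Stack: [-236, 0]
LOAD_CONST → push 2. Stack: [-236, 0, 2]
BINARY_OP + → 0 + 2 = 2. Stack: [-236, 2]
BINARY_OP * → -236 * 2 = -472. Stack: [-472]
STORE_FAST x → x=-472. Stack: []
LOAD_FAST x → push -472. Stack: [-472]
RETURN_VALUE → return -472.

-472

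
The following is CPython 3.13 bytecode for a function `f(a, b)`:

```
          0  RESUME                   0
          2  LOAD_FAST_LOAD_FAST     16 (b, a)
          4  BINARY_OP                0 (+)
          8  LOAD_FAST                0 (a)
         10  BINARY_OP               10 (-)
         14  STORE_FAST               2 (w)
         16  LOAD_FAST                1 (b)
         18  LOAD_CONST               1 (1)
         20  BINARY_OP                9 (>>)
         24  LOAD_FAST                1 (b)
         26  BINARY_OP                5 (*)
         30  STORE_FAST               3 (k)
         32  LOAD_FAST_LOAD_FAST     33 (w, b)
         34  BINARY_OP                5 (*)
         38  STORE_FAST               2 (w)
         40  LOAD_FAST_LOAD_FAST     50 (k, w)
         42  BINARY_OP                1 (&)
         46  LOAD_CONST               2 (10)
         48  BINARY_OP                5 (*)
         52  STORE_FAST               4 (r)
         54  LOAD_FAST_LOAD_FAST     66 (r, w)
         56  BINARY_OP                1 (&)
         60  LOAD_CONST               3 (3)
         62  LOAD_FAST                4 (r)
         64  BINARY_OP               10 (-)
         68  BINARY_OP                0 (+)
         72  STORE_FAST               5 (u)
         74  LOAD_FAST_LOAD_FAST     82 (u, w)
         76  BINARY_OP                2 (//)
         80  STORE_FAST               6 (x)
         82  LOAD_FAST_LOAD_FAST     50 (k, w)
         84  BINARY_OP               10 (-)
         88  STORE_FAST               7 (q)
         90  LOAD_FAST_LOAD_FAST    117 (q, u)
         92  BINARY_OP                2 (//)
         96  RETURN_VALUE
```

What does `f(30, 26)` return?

-113

LOAD_FAST_LOAD_FAST b,a → push 26,30. Stack: [26, 30]
BINARY_OP + → 26 + 30 = 56. Stack: [56]
LOAD_FAST a → push 30. Stack: [56, 30]
BINARY_OP - → 56 - 30 = 26. Stack: [26]
STORE_FAST w → w=26. Stack: []
LOAD_FAST b → push 26. Stack: [26]
LOAD_CONST → push 1. Stack: [26, 1]
BINARY_OP >> → 26 >> 1 = 13. Stack: [13]
LOAD_FAST b → push 26. Stack: [13, 26]
BINARY_OP * → 13 * 26 = 338. Stack: [338]
STORE_FAST k → k=338. Stack: []
LOAD_FAST_LOAD_FAST w,b → push 26,26. Stack: [26, 26]
BINARY_OP * → 26 * 26 = 676. Stack: [676]
STORE_FAST w → w=676. Stack: []
LOAD_FAST_LOAD_FAST k,w → push 338,676. Stack: [338, 676]
BINARY_OP & → 338 & 676 = 0. Stack: [0]
LOAD_CONST → push 10. Stack: [0, 10]
BINARY_OP * → 0 * 10 = 0. Stack: [0]
STORE_FAST r → r=0. Stack: []
LOAD_FAST_LOAD_FAST r,w → push 0,676. Stack: [0, 676]
BINARY_OP & → 0 & 676 = 0. Stack: [0]
LOAD_CONST → push 3. Stack: [0, 3]
LOAD_FAST r → push 0. Stack: [0, 3, 0]
BINARY_OP - → 3 - 0 = 3. Stack: [0, 3]
BINARY_OP + → 0 + 3 = 3. Stack: [3]
STORE_FAST u → u=3. Stack: []
LOAD_FAST_LOAD_FAST u,w → push 3,676. Stack: [3, 676]
BINARY_OP // → 3 // 676 = 0. Stack: [0]
STORE_FAST x → x=0. Stack: []
LOAD_FAST_LOAD_FAST k,w → push 338,676. Stack: [338, 676]
BINARY_OP - → 338 - 676 = -338. Stack: [-338]
STORE_FAST q → q=-338. Stack: []
LOAD_FAST_LOAD_FAST q,u → push -338,3. Stack: [-338, 3]
BINARY_OP // → -338 // 3 = -113. Stack: [-113]
RETURN_VALUE → return -113.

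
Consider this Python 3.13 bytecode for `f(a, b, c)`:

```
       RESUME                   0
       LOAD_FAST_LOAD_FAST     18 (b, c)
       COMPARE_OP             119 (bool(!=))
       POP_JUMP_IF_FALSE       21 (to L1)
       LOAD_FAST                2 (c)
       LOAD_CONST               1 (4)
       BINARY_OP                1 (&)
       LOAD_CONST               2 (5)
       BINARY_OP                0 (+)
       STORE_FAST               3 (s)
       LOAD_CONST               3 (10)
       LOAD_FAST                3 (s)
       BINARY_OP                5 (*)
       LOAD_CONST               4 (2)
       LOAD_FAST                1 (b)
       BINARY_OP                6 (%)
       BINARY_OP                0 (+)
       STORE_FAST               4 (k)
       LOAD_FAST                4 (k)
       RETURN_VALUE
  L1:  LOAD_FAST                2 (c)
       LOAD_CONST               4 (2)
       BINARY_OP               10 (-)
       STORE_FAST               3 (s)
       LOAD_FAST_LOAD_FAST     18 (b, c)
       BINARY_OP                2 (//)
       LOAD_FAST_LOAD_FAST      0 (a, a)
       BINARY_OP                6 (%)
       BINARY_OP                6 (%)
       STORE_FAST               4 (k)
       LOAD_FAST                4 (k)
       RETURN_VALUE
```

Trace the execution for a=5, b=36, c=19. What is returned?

LOAD_FAST_LOAD_FAST b,c → push 36,19. Stack: [36, 19]
COMPARE_OP bool(!=) → 36 vs 19 = True. Stack: [True]
POP_JUMP_IF_FALSE → pop True; no jump. Stack: []
LOAD_FAST c → push 19. Stack: [19]
LOAD_CONST → push 4. Stack: [19, 4]
BINARY_OP & → 19 & 4 = 0. Stack: [0]
LOAD_CONST → push 5. Stack: [0, 5]
BINARY_OP + → 0 + 5 = 5. Stack: [5]
STORE_FAST s → s=5. Stack: []
LOAD_CONST → push 10. Stack: [10]
LOAD_FAST s → push 5. Stack: [10, 5]
BINARY_OP * → 10 * 5 = 50. Stack: [50]
LOAD_CONST → push 2. Stack: [50, 2]
LOAD_FAST b → push 36. Stack: [50, 2, 36]
BINARY_OP % → 2 % 36 = 2. Stack: [50, 2]
BINARY_OP + → 50 + 2 = 52. Stack: [52]
STORE_FAST k → k=52. Stack: []
LOAD_FAST k → push 52. Stack: [52]
RETURN_VALUE → return 52.

52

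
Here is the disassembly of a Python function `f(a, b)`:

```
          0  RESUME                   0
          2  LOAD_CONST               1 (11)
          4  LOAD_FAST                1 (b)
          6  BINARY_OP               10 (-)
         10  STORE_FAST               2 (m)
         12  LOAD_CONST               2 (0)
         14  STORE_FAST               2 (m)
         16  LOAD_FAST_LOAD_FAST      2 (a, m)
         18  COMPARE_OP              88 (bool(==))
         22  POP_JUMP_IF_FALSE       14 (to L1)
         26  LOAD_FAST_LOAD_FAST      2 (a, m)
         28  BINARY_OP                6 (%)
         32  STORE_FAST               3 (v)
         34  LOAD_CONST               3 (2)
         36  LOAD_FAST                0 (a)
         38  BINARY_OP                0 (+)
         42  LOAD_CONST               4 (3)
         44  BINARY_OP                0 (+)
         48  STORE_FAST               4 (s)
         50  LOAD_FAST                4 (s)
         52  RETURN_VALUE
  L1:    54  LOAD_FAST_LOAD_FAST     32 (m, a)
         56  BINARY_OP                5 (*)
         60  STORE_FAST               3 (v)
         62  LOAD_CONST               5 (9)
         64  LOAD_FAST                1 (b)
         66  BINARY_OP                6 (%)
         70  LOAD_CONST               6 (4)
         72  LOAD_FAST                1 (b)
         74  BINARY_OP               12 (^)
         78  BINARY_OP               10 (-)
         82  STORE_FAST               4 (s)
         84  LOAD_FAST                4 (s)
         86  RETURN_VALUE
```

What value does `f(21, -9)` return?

LOAD_CONST → push 11. Stack: [11]
LOAD_FAST b → push -9. Stack: [11, -9]
BINARY_OP - → 11 - -9 = 20. Stack: [20]
STORE_FAST m → m=20. Stack: []
LOAD_CONST → push 0. Stack: [0]
STORE_FAST m → m=0. Stack: []
LOAD_FAST_LOAD_FAST a,m → push 21,0. Stack: [21, 0]
COMPARE_OP bool(==) → 21 vs 0 = False. Stack: [False]
POP_JUMP_IF_FALSE → pop False; jump. Stack: []
LOAD_FAST_LOAD_FAST m,a → push 0,21. Stack: [0, 21]
BINARY_OP * → 0 * 21 = 0. Stack: [0]
STORE_FAST v → v=0. Stack: []
LOAD_CONST → push 9. Stack: [9]
LOAD_FAST b → push -9. Stack: [9, -9]
BINARY_OP % → 9 % -9 = 0. Stack: [0]
LOAD_CONST → push 4. Stack: [0, 4]
LOAD_FAST b → push -9. Stack: [0, 4, -9]
BINARY_OP ^ → 4 ^ -9 = -13. Stack: [0, -13]
BINARY_OP - → 0 - -13 = 13. Stack: [13]
STORE_FAST s → s=13. Stack: []
LOAD_FAST s → push 13. Stack: [13]
RETURN_VALUE → return 13.

13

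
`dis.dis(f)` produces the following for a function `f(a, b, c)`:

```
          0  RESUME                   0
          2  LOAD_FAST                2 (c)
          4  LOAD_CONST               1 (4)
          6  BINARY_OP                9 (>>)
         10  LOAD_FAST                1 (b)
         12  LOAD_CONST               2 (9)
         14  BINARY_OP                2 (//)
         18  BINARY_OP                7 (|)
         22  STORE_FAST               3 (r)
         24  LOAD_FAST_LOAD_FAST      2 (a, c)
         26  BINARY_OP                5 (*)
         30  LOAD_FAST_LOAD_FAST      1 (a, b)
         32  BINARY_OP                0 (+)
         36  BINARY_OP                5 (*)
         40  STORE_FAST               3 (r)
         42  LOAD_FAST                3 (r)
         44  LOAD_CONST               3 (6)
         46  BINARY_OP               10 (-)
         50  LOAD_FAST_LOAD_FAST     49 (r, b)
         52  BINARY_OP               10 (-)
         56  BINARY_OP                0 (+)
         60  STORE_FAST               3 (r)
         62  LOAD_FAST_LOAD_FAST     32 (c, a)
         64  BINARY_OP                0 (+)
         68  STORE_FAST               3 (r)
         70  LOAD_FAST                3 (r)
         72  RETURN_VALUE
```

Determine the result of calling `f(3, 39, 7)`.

10

LOAD_FAST c → push 7. Stack: [7]
LOAD_CONST → push 4. Stack: [7, 4]
BINARY_OP >> → 7 >> 4 = 0. Stack: [0]
LOAD_FAST b → push 39. Stack: [0, 39]
LOAD_CONST → push 9. Stack: [0, 39, 9]
BINARY_OP // → 39 // 9 = 4. Stack: [0, 4]
BINARY_OP | → 0 | 4 = 4. Stack: [4]
STORE_FAST r → r=4. Stack: []
LOAD_FAST_LOAD_FAST a,c → push 3,7. Stack: [3, 7]
BINARY_OP * → 3 * 7 = 21. Stack: [21]
LOAD_FAST_LOAD_FAST a,b → push 3,39. Stack: [21, 3, 39]
BINARY_OP + → 3 + 39 = 42. Stack: [21, 42]
BINARY_OP * → 21 * 42 = 882. Stack: [882]
STORE_FAST r → r=882. Stack: []
LOAD_FAST r → push 882. Stack: [882]
LOAD_CONST → push 6. Stack: [882, 6]
BINARY_OP - → 882 - 6 = 876. Stack: [876]
LOAD_FAST_LOAD_FAST r,b → push 882,39. Stack: [876, 882, 39]
BINARY_OP - → 882 - 39 = 843. Stack: [876, 843]
BINARY_OP + → 876 + 843 = 1719. Stack: [1719]
STORE_FAST r → r=1719. Stack: []
LOAD_FAST_LOAD_FAST c,a → push 7,3. Stack: [7, 3]
BINARY_OP + → 7 + 3 = 10. Stack: [10]
STORE_FAST r → r=10. Stack: []
LOAD_FAST r → push 10. Stack: [10]
RETURN_VALUE → return 10.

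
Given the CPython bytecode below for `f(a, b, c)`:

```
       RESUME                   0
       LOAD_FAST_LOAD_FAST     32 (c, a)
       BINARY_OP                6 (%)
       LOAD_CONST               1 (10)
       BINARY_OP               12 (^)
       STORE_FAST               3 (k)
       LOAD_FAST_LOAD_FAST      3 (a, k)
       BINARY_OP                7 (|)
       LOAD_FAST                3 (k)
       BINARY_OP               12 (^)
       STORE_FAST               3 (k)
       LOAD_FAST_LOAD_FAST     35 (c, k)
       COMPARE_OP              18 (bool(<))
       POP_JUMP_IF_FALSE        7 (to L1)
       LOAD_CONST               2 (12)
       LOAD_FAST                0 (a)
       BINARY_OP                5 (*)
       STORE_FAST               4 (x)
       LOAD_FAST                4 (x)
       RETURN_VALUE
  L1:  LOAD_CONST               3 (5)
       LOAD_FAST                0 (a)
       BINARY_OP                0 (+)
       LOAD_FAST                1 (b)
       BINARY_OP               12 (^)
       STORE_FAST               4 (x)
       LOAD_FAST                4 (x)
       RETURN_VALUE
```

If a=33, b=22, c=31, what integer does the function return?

396

LOAD_FAST_LOAD_FAST c,a → push 31,33. Stack: [31, 33]
BINARY_OP % → 31 % 33 = 31. Stack: [31]
LOAD_CONST → push 10. Stack: [31, 10]
BINARY_OP ^ → 31 ^ 10 = 21. Stack: [21]
STORE_FAST k → k=21. Stack: []
LOAD_FAST_LOAD_FAST a,k → push 33,21. Stack: [33, 21]
BINARY_OP | → 33 | 21 = 53. Stack: [53]
LOAD_FAST k → push 21. Stack: [53, 21]
BINARY_OP ^ → 53 ^ 21 = 32. Stack: [32]
STORE_FAST k → k=32. Stack: []
LOAD_FAST_LOAD_FAST c,k → push 31,32. Stack: [31, 32]
COMPARE_OP bool(<) → 31 vs 32 = True. Stack: [True]
POP_JUMP_IF_FALSE → pop True; no jump. Stack: []
LOAD_CONST → push 12. Stack: [12]
LOAD_FAST a → push 33. Stack: [12, 33]
BINARY_OP * → 12 * 33 = 396. Stack: [396]
STORE_FAST x → x=396. Stack: []
LOAD_FAST x → push 396. Stack: [396]
RETURN_VALUE → return 396.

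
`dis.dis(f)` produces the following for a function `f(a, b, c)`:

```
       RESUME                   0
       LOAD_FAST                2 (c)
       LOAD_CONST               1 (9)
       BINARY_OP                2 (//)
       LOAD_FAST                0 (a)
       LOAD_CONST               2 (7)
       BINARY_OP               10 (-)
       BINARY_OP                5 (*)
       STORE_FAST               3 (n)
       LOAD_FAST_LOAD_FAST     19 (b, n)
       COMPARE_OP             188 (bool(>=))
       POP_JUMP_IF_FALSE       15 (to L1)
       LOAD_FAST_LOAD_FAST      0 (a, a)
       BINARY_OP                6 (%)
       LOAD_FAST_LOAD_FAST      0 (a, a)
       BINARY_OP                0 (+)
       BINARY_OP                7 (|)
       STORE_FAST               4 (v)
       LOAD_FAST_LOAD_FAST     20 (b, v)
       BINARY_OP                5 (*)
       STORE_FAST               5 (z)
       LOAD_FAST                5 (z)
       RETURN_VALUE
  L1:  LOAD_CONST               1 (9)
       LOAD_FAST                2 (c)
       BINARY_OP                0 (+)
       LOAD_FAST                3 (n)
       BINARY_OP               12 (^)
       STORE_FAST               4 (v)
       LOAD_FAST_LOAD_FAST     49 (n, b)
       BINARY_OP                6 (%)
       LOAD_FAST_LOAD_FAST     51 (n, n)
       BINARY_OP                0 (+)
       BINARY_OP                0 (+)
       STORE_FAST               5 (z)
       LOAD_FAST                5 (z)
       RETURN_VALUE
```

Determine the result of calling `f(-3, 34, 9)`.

LOAD_FAST c → push 9. Stack: [9]
LOAD_CONST → push 9. Stack: [9, 9]
BINARY_OP // → 9 // 9 = 1. Stack: [1]
LOAD_FAST a → push -3. Stack: [1, -3]
LOAD_CONST → push 7. Stack: [1, -3, 7]
BINARY_OP - → -3 - 7 = -10. Stack: [1, -10]
BINARY_OP * → 1 * -10 = -10. Stack: [-10]
STORE_FAST n → n=-10. Stack: []
LOAD_FAST_LOAD_FAST b,n → push 34,-10. Stack: [34, -10]
COMPARE_OP bool(>=) → 34 vs -10 = True. Stack: [True]
POP_JUMP_IF_FALSE → pop True; no jump. Stack: []
LOAD_FAST_LOAD_FAST a,a → push -3,-3. Stack: [-3, -3]
BINARY_OP % → -3 % -3 = 0. Stack: [0]
LOAD_FAST_LOAD_FAST a,a → push -3,-3. Stack: [0, -3, -3]
BINARY_OP + → -3 + -3 = -6. Stack: [0, -6]
BINARY_OP | → 0 | -6 = -6. Stack: [-6]
STORE_FAST v → v=-6. Stack: []
LOAD_FAST_LOAD_FAST b,v → push 34,-6. Stack: [34, -6]
BINARY_OP * → 34 * -6 = -204. Stack: [-204]
STORE_FAST z → z=-204. Stack: []
LOAD_FAST z → push -204. Stack: [-204]
RETURN_VALUE → return -204.

-204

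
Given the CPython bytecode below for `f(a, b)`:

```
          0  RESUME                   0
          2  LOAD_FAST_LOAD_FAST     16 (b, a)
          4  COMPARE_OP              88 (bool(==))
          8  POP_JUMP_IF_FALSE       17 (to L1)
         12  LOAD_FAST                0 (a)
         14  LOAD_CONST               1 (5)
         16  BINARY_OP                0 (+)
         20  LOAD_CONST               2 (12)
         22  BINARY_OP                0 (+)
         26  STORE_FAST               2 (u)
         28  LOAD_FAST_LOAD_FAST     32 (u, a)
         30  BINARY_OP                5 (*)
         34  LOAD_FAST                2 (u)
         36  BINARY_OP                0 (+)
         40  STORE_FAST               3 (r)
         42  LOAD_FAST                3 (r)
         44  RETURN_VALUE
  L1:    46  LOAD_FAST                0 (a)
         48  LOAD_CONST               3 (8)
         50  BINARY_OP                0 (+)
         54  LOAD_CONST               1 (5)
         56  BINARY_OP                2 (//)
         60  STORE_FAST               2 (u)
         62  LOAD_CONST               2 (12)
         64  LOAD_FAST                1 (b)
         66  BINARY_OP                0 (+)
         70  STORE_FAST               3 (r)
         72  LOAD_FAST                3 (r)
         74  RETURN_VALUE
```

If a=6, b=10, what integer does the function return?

22

LOAD_FAST_LOAD_FAST b,a → push 10,6. Stack: [10, 6]
COMPARE_OP bool(==) → 10 vs 6 = False. Stack: [False]
POP_JUMP_IF_FALSE → pop False; jump. Stack: []
LOAD_FAST a → push 6. Stack: [6]
LOAD_CONST → push 8. Stack: [6, 8]
BINARY_OP + → 6 + 8 = 14. Stack: [14]
LOAD_CONST → push 5. Stack: [14, 5]
BINARY_OP // → 14 // 5 = 2. Stack: [2]
STORE_FAST u → u=2. Stack: []
LOAD_CONST → push 12. Stack: [12]
LOAD_FAST b → push 10. Stack: [12, 10]
BINARY_OP + → 12 + 10 = 22. Stack: [22]
STORE_FAST r → r=22. Stack: []
LOAD_FAST r → push 22. Stack: [22]
RETURN_VALUE → return 22.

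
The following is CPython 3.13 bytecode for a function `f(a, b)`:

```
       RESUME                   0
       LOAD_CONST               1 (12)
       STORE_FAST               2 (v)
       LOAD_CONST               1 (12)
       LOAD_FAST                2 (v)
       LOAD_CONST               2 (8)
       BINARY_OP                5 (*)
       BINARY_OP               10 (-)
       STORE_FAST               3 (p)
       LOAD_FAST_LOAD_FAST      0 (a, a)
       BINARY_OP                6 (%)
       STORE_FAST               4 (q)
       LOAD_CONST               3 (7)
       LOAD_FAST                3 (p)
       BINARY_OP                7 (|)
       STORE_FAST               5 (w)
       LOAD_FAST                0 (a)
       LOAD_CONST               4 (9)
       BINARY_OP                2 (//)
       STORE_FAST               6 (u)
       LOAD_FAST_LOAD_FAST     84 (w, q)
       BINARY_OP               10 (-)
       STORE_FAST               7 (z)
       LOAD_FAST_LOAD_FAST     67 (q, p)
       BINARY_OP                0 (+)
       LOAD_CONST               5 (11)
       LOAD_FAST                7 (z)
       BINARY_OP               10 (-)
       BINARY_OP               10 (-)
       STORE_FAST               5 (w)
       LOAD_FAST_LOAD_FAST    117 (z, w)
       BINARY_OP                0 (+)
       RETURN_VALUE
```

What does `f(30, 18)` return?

LOAD_CONST → push 12. Stack: [12]
STORE_FAST v → v=12. Stack: []
LOAD_CONST → push 12. Stack: [12]
LOAD_FAST v → push 12. Stack: [12, 12]
LOAD_CONST → push 8. Stack: [12, 12, 8]
BINARY_OP * → 12 * 8 = 96. Stack: [12, 96]
BINARY_OP - → 12 - 96 = -84. Stack: [-84]
STORE_FAST p → p=-84. Stack: []
LOAD_FAST_LOAD_FAST a,a → push 30,30. Stack: [30, 30]
BINARY_OP % → 30 % 30 = 0. Stack: [0]
STORE_FAST q → q=0. Stack: []
LOAD_CONST → push 7. Stack: [7]
LOAD_FAST p → push -84. Stack: [7, -84]
BINARY_OP | → 7 | -84 = -81. Stack: [-81]
STORE_FAST w → w=-81. Stack: []
LOAD_FAST a → push 30. Stack: [30]
LOAD_CONST → push 9. Stack: [30, 9]
BINARY_OP // → 30 // 9 = 3. Stack: [3]
STORE_FAST u → u=3. Stack: []
LOAD_FAST_LOAD_FAST w,q → push -81,0. Stack: [-81, 0]
BINARY_OP - → -81 - 0 = -81. Stack: [-81]
STORE_FAST z → z=-81. Stack: []
LOAD_FAST_LOAD_FAST q,p → push 0,-84. Stack: [0, -84]
BINARY_OP + → 0 + -84 = -84. Stack: [-84]
LOAD_CONST → push 11. Stack: [-84, 11]
LOAD_FAST z → push -81. Stack: [-84, 11, -81]
BINARY_OP - → 11 - -81 = 92. Stack: [-84, 92]
BINARY_OP - → -84 - 92 = -176. Stack: [-176]
STORE_FAST w → w=-176. Stack: []
LOAD_FAST_LOAD_FAST z,w → push -81,-176. Stack: [-81, -176]
BINARY_OP + → -81 + -176 = -257. Stack: [-257]
RETURN_VALUE → return -257.

-257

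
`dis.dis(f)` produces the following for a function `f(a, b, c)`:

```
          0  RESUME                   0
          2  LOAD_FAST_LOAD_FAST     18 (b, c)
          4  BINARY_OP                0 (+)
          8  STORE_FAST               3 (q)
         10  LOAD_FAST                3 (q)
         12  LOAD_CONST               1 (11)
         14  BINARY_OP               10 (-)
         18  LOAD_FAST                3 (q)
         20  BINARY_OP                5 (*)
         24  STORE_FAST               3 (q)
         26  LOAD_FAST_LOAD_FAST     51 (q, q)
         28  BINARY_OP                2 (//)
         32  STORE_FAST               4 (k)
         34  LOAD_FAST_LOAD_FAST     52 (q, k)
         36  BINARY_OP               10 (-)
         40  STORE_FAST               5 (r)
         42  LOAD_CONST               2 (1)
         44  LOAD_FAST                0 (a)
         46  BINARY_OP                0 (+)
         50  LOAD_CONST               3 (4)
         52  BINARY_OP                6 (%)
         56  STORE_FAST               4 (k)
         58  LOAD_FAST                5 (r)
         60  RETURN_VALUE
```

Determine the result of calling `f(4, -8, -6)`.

LOAD_FAST_LOAD_FAST b,c → push -8,-6. Stack: [-8, -6]
BINARY_OP + → -8 + -6 = -14. Stack: [-14]
STORE_FAST q → q=-14. Stack: []
LOAD_FAST q → push -14. Stack: [-14]
LOAD_CONST → push 11. Stack: [-14, 11]
BINARY_OP - → -14 - 11 = -25. Stack: [-25]
LOAD_FAST q → push -14. Stack: [-25, -14]
BINARY_OP * → -25 * -14 = 350. Stack: [350]
STORE_FAST q → q=350. Stack: []
LOAD_FAST_LOAD_FAST q,q → push 350,350. Stack: [350, 350]
BINARY_OP // → 350 // 350 = 1. Stack: [1]
STORE_FAST k → k=1. Stack: []
LOAD_FAST_LOAD_FAST q,k → push 350,1. Stack: [350, 1]
BINARY_OP - → 350 - 1 = 349. Stack: [349]
STORE_FAST r → r=349. Stack: []
LOAD_CONST → push 1. Stack: [1]
LOAD_FAST a → push 4. Stack: [1, 4]
BINARY_OP + → 1 + 4 = 5. Stack: [5]
LOAD_CONST → push 4. Stack: [5, 4]
BINARY_OP % → 5 % 4 = 1. Stack: [1]
STORE_FAST k → k=1. Stack: []
LOAD_FAST r → push 349. Stack: [349]
RETURN_VALUE → return 349.

349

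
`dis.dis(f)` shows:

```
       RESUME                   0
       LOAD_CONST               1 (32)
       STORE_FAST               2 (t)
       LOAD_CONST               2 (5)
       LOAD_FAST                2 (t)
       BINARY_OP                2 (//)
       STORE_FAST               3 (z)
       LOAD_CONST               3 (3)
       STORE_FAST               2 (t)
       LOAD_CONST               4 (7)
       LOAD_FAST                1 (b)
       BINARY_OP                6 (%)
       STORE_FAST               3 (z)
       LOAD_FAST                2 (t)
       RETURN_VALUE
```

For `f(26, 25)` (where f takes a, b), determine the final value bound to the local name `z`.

LOAD_CONST → push 32. Stack: [32]
STORE_FAST t → t=32. Stack: []
LOAD_CONST → push 5. Stack: [5]
LOAD_FAST t → push 32. Stack: [5, 32]
BINARY_OP // → 5 // 32 = 0. Stack: [0]
STORE_FAST z → z=0. Stack: []
LOAD_CONST → push 3. Stack: [3]
STORE_FAST t → t=3. Stack: []
LOAD_CONST → push 7. Stack: [7]
LOAD_FAST b → push 25. Stack: [7, 25]
BINARY_OP % → 7 % 25 = 7. Stack: [7]
STORE_FAST z → z=7. Stack: []
LOAD_FAST t → push 3. Stack: [3]
RETURN_VALUE → return 3.

7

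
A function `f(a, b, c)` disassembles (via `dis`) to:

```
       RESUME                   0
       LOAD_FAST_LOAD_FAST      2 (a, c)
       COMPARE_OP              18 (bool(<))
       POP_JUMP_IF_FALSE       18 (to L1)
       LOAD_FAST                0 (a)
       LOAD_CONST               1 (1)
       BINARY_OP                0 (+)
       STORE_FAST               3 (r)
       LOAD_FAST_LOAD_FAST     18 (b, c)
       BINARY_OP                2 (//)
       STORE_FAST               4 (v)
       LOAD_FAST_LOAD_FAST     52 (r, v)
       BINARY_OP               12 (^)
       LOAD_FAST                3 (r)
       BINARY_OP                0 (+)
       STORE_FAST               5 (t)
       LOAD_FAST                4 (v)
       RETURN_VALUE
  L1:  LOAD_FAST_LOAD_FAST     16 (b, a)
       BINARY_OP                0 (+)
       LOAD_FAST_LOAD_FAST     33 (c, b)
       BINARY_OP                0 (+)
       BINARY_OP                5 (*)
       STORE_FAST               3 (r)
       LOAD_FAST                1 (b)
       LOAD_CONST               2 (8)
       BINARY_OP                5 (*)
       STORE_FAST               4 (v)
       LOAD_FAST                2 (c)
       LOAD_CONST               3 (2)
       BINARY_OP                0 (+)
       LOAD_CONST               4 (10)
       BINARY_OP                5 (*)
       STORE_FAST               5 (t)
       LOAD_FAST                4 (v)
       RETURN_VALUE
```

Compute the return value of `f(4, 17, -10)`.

136

LOAD_FAST_LOAD_FAST a,c → push 4,-10. Stack: [4, -10]
COMPARE_OP bool(<) → 4 vs -10 = False. Stack: [False]
POP_JUMP_IF_FALSE → pop False; jump. Stack: []
LOAD_FAST_LOAD_FAST b,a → push 17,4. Stack: [17, 4]
BINARY_OP + → 17 + 4 = 21. Stack: [21]
LOAD_FAST_LOAD_FAST c,b → push -10,17. Stack: [21, -10, 17]
BINARY_OP + → -10 + 17 = 7. Stack: [21, 7]
BINARY_OP * → 21 * 7 = 147. Stack: [147]
STORE_FAST r → r=147. Stack: []
LOAD_FAST b → push 17. Stack: [17]
LOAD_CONST → push 8. Stack: [17, 8]
BINARY_OP * → 17 * 8 = 136. Stack: [136]
STORE_FAST v → v=136. Stack: []
LOAD_FAST c → push -10. Stack: [-10]
LOAD_CONST → push 2. Stack: [-10, 2]
BINARY_OP + → -10 + 2 = -8. Stack: [-8]
LOAD_CONST → push 10. Stack: [-8, 10]
BINARY_OP * → -8 * 10 = -80. Stack: [-80]
STORE_FAST t → t=-80. Stack: []
LOAD_FAST v → push 136. Stack: [136]
RETURN_VALUE → return 136.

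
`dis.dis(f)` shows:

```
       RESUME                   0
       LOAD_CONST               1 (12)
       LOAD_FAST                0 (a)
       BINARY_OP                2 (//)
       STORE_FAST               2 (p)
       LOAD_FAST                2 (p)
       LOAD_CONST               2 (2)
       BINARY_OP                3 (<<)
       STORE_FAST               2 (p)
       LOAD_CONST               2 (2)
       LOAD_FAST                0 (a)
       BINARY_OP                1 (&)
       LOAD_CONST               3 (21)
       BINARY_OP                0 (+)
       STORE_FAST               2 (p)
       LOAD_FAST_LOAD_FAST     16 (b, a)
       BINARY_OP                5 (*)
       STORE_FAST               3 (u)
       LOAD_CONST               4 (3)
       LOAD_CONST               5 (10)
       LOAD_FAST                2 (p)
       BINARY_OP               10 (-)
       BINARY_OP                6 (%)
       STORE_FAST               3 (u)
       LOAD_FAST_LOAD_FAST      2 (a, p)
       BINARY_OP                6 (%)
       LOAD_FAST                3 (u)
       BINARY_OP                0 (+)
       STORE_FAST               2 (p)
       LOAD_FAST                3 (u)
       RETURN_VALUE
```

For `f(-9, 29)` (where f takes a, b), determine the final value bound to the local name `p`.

LOAD_CONST → push 12. Stack: [12]
LOAD_FAST a → push -9. Stack: [12, -9]
BINARY_OP // → 12 // -9 = -2. Stack: [-2]
STORE_FAST p → p=-2. Stack: []
LOAD_FAST p → push -2. Stack: [-2]
LOAD_CONST → push 2. Stack: [-2, 2]
BINARY_OP << → -2 << 2 = -8. Stack: [-8]
STORE_FAST p → p=-8. Stack: []
LOAD_CONST → push 2. Stack: [2]
LOAD_FAST a → push -9. Stack: [2, -9]
BINARY_OP & → 2 & -9 = 2. Stack: [2]
LOAD_CONST → push 21. Stack: [2, 21]
BINARY_OP + → 2 + 21 = 23. Stack: [23]
STORE_FAST p → p=23. Stack: []
LOAD_FAST_LOAD_FAST b,a → push 29,-9. Stack: [29, -9]
BINARY_OP * → 29 * -9 = -261. Stack: [-261]
STORE_FAST u → u=-261. Stack: []
LOAD_CONST → push 3. Stack: [3]
LOAD_CONST → push 10. Stack: [3, 10]
LOAD_FAST p → push 23. Stack: [3, 10, 23]
BINARY_OP - → 10 - 23 = -13. Stack: [3, -13]
BINARY_OP % → 3 % -13 = -10. Stack: [-10]
STORE_FAST u → u=-10. Stack: []
LOAD_FAST_LOAD_FAST a,p → push -9,23. Stack: [-9, 23]
BINARY_OP % → -9 % 23 = 14. Stack: [14]
LOAD_FAST u → push -10. Stack: [14, -10]
BINARY_OP + → 14 + -10 = 4. Stack: [4]
STORE_FAST p → p=4. Stack: []
LOAD_FAST u → push -10. Stack: [-10]
RETURN_VALUE → return -10.

4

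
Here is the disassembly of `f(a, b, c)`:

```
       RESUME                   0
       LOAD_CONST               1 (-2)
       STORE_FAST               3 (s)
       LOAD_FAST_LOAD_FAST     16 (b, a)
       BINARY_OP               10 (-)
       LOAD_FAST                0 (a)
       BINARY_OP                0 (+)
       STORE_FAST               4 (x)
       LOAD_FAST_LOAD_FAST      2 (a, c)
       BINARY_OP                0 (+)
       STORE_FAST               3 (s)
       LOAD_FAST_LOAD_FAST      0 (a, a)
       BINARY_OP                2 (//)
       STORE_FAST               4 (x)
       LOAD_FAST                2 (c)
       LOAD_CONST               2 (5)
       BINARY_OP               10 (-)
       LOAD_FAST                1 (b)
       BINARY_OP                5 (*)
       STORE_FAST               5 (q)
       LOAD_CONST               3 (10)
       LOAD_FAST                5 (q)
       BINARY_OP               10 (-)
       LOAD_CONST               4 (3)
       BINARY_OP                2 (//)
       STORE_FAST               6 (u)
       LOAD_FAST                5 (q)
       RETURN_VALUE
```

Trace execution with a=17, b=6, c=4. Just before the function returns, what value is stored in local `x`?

LOAD_CONST → push -2. Stack: [-2]
STORE_FAST s → s=-2. Stack: []
LOAD_FAST_LOAD_FAST b,a → push 6,17. Stack: [6, 17]
BINARY_OP - → 6 - 17 = -11. Stack: [-11]
LOAD_FAST a → push 17. Stack: [-11, 17]
BINARY_OP + → -11 + 17 = 6. Stack: [6]
STORE_FAST x → x=6. Stack: []
LOAD_FAST_LOAD_FAST a,c → push 17,4. Stack: [17, 4]
BINARY_OP + → 17 + 4 = 21. Stack: [21]
STORE_FAST s → s=21. Stack: []
LOAD_FAST_LOAD_FAST a,a → push 17,17. Stack: [17, 17]
BINARY_OP // → 17 // 17 = 1. Stack: [1]
STORE_FAST x → x=1. Stack: []
LOAD_FAST c → push 4. Stack: [4]
LOAD_CONST → push 5. Stack: [4, 5]
BINARY_OP - → 4 - 5 = -1. Stack: [-1]
LOAD_FAST b → push 6. Stack: [-1, 6]
BINARY_OP * → -1 * 6 = -6. Stack: [-6]
STORE_FAST q → q=-6. Stack: []
LOAD_CONST → push 10. Stack: [10]
LOAD_FAST q → push -6. Stack: [10, -6]
BINARY_OP - → 10 - -6 = 16. Stack: [16]
LOAD_CONST → push 3. Stack: [16, 3]
BINARY_OP // → 16 // 3 = 5. Stack: [5]
STORE_FAST u → u=5. Stack: []
LOAD_FAST q → push -6. Stack: [-6]
RETURN_VALUE → return -6.

1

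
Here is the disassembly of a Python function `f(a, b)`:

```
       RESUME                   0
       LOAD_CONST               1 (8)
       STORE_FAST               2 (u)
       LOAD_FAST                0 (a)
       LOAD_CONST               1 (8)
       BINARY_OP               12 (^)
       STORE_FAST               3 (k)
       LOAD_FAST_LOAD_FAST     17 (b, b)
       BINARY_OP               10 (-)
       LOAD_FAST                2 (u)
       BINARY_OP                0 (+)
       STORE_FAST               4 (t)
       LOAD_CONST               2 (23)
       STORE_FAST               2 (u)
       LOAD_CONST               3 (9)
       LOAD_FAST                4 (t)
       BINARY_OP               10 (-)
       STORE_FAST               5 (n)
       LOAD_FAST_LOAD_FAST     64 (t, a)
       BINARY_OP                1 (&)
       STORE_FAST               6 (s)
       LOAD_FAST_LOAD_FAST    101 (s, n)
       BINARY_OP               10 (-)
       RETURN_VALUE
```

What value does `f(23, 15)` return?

-1

LOAD_CONST → push 8. Stack: [8]
STORE_FAST u → u=8. Stack: []
LOAD_FAST a → push 23. Stack: [23]
LOAD_CONST → push 8. Stack: [23, 8]
BINARY_OP ^ → 23 ^ 8 = 31. Stack: [31]
STORE_FAST k → k=31. Stack: []
LOAD_FAST_LOAD_FAST b,b → push 15,15. Stack: [15, 15]
BINARY_OP - → 15 - 15 = 0. Stack: [0]
LOAD_FAST u → push 8. Stack: [0, 8]
BINARY_OP + → 0 + 8 = 8. Stack: [8]
STORE_FAST t → t=8. Stack: []
LOAD_CONST → push 23. Stack: [23]
STORE_FAST u → u=23. Stack: []
LOAD_CONST → push 9. Stack: [9]
LOAD_FAST t → push 8. Stack: [9, 8]
BINARY_OP - → 9 - 8 = 1. Stack: [1]
STORE_FAST n → n=1. Stack: []
LOAD_FAST_LOAD_FAST t,a → push 8,23. Stack: [8, 23]
BINARY_OP & → 8 & 23 = 0. Stack: [0]
STORE_FAST s → s=0. Stack: []
LOAD_FAST_LOAD_FAST s,n → push 0,1. Stack: [0, 1]
BINARY_OP - → 0 - 1 = -1. Stack: [-1]
RETURN_VALUE → return -1.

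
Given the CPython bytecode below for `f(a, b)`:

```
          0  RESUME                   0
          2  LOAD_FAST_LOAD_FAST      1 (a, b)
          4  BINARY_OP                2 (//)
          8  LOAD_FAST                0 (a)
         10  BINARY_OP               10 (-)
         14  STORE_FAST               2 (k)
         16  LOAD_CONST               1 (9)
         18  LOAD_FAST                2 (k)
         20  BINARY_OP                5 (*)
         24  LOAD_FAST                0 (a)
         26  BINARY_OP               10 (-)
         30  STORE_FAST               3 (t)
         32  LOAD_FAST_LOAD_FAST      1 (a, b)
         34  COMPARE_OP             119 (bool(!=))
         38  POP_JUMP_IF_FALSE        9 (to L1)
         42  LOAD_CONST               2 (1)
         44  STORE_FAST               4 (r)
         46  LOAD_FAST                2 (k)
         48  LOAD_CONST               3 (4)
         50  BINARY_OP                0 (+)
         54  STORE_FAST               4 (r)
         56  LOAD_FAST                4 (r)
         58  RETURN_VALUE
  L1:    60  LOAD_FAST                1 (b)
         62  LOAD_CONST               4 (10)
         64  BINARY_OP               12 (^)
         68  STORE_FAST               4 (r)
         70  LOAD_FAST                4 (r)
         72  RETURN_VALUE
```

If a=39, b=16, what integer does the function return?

-33

LOAD_FAST_LOAD_FAST a,b → push 39,16. Stack: [39, 16]
BINARY_OP // → 39 // 16 = 2. Stack: [2]
LOAD_FAST a → push 39. Stack: [2, 39]
BINARY_OP - → 2 - 39 = -37. Stack: [-37]
STORE_FAST k → k=-37. Stack: []
LOAD_CONST → push 9. Stack: [9]
LOAD_FAST k → push -37. Stack: [9, -37]
BINARY_OP * → 9 * -37 = -333. Stack: [-333]
LOAD_FAST a → push 39. Stack: [-333, 39]
BINARY_OP - → -333 - 39 = -372. Stack: [-372]
STORE_FAST t → t=-372. Stack: []
LOAD_FAST_LOAD_FAST a,b → push 39,16. Stack: [39, 16]
COMPARE_OP bool(!=) → 39 vs 16 = True. Stack: [True]
POP_JUMP_IF_FALSE → pop True; no jump. Stack: []
LOAD_CONST → push 1. Stack: [1]
STORE_FAST r → r=1. Stack: []
LOAD_FAST k → push -37. Stack: [-37]
LOAD_CONST → push 4. Stack: [-37, 4]
BINARY_OP + → -37 + 4 = -33. Stack: [-33]
STORE_FAST r → r=-33. Stack: []
LOAD_FAST r → push -33. Stack: [-33]
RETURN_VALUE → return -33.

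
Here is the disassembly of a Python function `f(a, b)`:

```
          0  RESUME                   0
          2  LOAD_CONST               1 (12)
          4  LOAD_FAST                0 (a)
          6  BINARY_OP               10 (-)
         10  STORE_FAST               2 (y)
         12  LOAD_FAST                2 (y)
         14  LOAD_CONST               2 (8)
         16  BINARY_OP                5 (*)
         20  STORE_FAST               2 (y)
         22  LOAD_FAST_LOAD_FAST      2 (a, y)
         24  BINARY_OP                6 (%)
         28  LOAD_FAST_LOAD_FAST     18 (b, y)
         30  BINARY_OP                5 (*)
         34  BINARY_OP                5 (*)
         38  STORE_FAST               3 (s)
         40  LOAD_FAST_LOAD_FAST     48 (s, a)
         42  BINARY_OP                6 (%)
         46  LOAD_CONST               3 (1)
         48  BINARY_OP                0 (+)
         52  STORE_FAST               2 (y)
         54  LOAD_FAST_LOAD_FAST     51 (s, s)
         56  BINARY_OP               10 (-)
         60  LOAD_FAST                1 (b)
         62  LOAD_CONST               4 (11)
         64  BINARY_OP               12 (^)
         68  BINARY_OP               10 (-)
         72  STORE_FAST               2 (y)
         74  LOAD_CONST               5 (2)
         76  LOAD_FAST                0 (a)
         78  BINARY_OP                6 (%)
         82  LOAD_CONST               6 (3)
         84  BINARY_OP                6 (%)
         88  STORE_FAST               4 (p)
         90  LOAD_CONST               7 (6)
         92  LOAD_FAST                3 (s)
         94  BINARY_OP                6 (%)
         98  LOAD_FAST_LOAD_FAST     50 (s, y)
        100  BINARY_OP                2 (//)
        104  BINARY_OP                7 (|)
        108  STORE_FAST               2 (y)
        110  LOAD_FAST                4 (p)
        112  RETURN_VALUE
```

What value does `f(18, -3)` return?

2

LOAD_CONST → push 12. Stack: [12]
LOAD_FAST a → push 18. Stack: [12, 18]
BINARY_OP - → 12 - 18 = -6. Stack: [-6]
STORE_FAST y → y=-6. Stack: []
LOAD_FAST y → push -6. Stack: [-6]
LOAD_CONST → push 8. Stack: [-6, 8]
BINARY_OP * → -6 * 8 = -48. Stack: [-48]
STORE_FAST y → y=-48. Stack: []
LOAD_FAST_LOAD_FAST a,y → push 18,-48. Stack: [18, -48]
BINARY_OP % → 18 % -48 = -30. Stack: [-30]
LOAD_FAST_LOAD_FAST b,y → push -3,-48. Stack: [-30, -3, -48]
BINARY_OP * → -3 * -48 = 144. Stack: [-30, 144]
BINARY_OP * → -30 * 144 = -4320. Stack: [-4320]
STORE_FAST s → s=-4320. Stack: []
LOAD_FAST_LOAD_FAST s,a → push -4320,18. Stack: [-4320, 18]
BINARY_OP % → -4320 % 18 = 0. Stack: [0]
LOAD_CONST → push 1. Stack: [0, 1]
BINARY_OP + → 0 + 1 = 1. Stack: [1]
STORE_FAST y → y=1. Stack: []
LOAD_FAST_LOAD_FAST s,s → push -4320,-4320. Stack: [-4320, -4320]
BINARY_OP - → -4320 - -4320 = 0. Stack: [0]
LOAD_FAST b → push -3. Stack: [0, -3]
LOAD_CONST → push 11. Stack: [0, -3, 11]
BINARY_OP ^ → -3 ^ 11 = -10. Stack: [0, -10]
BINARY_OP - → 0 - -10 = 10. Stack: [10]
STORE_FAST y → y=10. Stack: []
LOAD_CONST → push 2. Stack: [2]
LOAD_FAST a → push 18. Stack: [2, 18]
BINARY_OP % → 2 % 18 = 2. Stack: [2]
LOAD_CONST → push 3. Stack: [2, 3]
BINARY_OP % → 2 % 3 = 2. Stack: [2]
STORE_FAST p → p=2. Stack: []
LOAD_CONST → push 6. Stack: [6]
LOAD_FAST s → push -4320. Stack: [6, -4320]
BINARY_OP % → 6 % -4320 = -4314. Stack: [-4314]
LOAD_FAST_LOAD_FAST s,y → push -4320,10. Stack: [-4314, -4320, 10]
BINARY_OP // → -4320 // 10 = -432. Stack: [-4314, -432]
BINARY_OP | → -4314 | -432 = -138. Stack: [-138]
STORE_FAST y → y=-138. Stack: []
LOAD_FAST p → push 2. Stack: [2]
RETURN_VALUE → return 2.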